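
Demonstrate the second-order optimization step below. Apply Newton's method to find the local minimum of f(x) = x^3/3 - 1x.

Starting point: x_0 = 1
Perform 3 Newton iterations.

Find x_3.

f(x) = x^3/3 - 1x
f'(x) = x^2 - 1, f''(x) = 2x
Newton update: x_{n+1} = x_n - (x_n^2 - 1)/(2*x_n)
Step 1: x_0 = 1, f'=0, f''=2, x_1 = 1
Step 2: x_1 = 1, f'=0, f''=2, x_2 = 1
Step 3: x_2 = 1, f'=0, f''=2, x_3 = 1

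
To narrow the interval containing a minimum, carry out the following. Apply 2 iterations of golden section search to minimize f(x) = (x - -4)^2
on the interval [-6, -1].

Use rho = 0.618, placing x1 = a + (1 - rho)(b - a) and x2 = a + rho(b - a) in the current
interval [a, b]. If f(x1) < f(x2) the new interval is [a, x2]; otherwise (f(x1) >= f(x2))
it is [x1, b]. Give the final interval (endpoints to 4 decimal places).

Golden section search for min of f(x) = (x - -4)^2 on [-6, -1].
Each step: x1 = a + (1 - rho)(b - a), x2 = a + rho(b - a); if f(x1) < f(x2) keep [a, x2], otherwise keep [x1, b].
Step 1: [-6.0000, -1.0000], x1=-4.0900 (f=0.0081), x2=-2.9100 (f=1.1881); f(x1) < f(x2) => keep [-6.0000, -2.9100]
Step 2: [-6.0000, -2.9100], x1=-4.8196 (f=0.6718), x2=-4.0904 (f=0.0082); f(x1) > f(x2) => keep [-4.8196, -2.9100]
Final interval: [-4.8196, -2.9100]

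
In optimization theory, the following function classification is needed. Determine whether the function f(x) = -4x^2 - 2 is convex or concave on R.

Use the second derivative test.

f(x) = -4x^2 - 2
f'(x) = -8x + 0
f''(x) = -8
Since f''(x) = -8 < 0 for all x, f is concave on R.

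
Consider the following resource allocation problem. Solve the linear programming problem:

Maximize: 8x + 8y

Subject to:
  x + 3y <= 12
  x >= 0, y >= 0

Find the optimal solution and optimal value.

The feasible region has vertices at [(0, 0), (12, 0), (0, 4)].
Checking objective 8x + 8y at each vertex:
  (0, 0): 8*0 + 8*0 = 0
  (12, 0): 8*12 + 8*0 = 96
  (0, 4): 8*0 + 8*4 = 32
Maximum is 96 at (12, 0).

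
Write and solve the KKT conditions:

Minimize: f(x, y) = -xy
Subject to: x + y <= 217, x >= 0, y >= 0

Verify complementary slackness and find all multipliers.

Problem: min -xy s.t. x + y <= 217 (multiplier lambda), x >= 0 (mu_x), y >= 0 (mu_y)
KKT stationarity: -y + lambda - mu_x = 0, -x + lambda - mu_y = 0, with lambda, mu_x, mu_y >= 0
Complementary slackness: lambda*(x + y - 217) = 0, mu_x*x = 0, mu_y*y = 0
If lambda = 0: y = -mu_x <= 0 and x = -mu_y <= 0 force x = y = 0 with f = 0; but x = y = 217/2 is feasible with f = -47089/4 < 0, so this is not the minimum. Hence lambda > 0 and x + y = 217.
Try x > 0, y > 0 (so mu_x = mu_y = 0): y = lambda, x = lambda => x = y = lambda
x + y = 217 => 2*lambda = 217 => lambda = 217/2
x* = y* = 217/2 > 0, consistent with mu_x = mu_y = 0.
(Any feasible point with x = 0 or y = 0 has f = 0 > -47089/4, so the minimum is not on those boundaries.)
min(-xy) = -47089/4 (i.e. max xy = 47089/4)
Multipliers: lambda = 217/2, mu_x = 0, mu_y = 0
Complementary slackness: lambda*(x + y - 217) = 217/2*(217/2 + 217/2 - 217) = 0, mu_x*x = 0*217/2 = 0, mu_y*y = 0*217/2 = 0. Satisfied.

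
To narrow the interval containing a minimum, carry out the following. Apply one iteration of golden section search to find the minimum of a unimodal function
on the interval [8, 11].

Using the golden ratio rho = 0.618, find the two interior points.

Golden section search on [8, 11].
Golden ratio rho = 0.618 (approx).
Interior points:
  x_1 = 8 + (1-0.618)*3 = 9.1460
  x_2 = 8 + 0.618*3 = 9.8540
Compare f(x_1) and f(x_2) to determine which subinterval to keep.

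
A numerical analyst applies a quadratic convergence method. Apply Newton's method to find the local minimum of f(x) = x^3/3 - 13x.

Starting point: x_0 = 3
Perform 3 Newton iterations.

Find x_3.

f(x) = x^3/3 - 13x
f'(x) = x^2 - 13, f''(x) = 2x
Newton update: x_{n+1} = x_n - (x_n^2 - 13)/(2*x_n)
Step 1: x_0 = 3, f'=-4, f''=6, x_1 = 11/3
Step 2: x_1 = 11/3, f'=4/9, f''=22/3, x_2 = 119/33
Step 3: x_2 = 119/33, f'=4/1089, f''=238/33, x_3 = 14159/3927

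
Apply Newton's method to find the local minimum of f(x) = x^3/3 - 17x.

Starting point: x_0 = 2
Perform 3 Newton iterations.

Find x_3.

f(x) = x^3/3 - 17x
f'(x) = x^2 - 17, f''(x) = 2x
Newton update: x_{n+1} = x_n - (x_n^2 - 17)/(2*x_n)
Step 1: x_0 = 2, f'=-13, f''=4, x_1 = 21/4
Step 2: x_1 = 21/4, f'=169/16, f''=21/2, x_2 = 713/168
Step 3: x_2 = 713/168, f'=28561/28224, f''=713/84, x_3 = 988177/239568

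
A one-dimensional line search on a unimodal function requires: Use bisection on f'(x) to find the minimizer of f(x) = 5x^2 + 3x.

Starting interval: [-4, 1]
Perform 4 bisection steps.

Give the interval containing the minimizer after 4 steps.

Finding critical point of f(x) = 5x^2 + 3x using bisection on f'(x) = 10x + 3.
f'(x) = 0 when x = -3/10.
Starting interval: [-4, 1]
Step 1: mid = -3/2, f'(mid) = -12, new interval = [-3/2, 1]
Step 2: mid = -1/4, f'(mid) = 1/2, new interval = [-3/2, -1/4]
Step 3: mid = -7/8, f'(mid) = -23/4, new interval = [-7/8, -1/4]
Step 4: mid = -9/16, f'(mid) = -21/8, new interval = [-9/16, -1/4]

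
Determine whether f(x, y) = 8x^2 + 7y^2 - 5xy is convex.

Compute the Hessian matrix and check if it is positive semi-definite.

f(x,y) = 8x^2 + 7y^2 - 5xy
Hessian H = [[16, -5], [-5, 14]]
trace(H) = 30, det(H) = 199
Eigenvalues: (30 +/- sqrt(104)) / 2 = 20.1, 9.901
Since both eigenvalues > 0, f is convex.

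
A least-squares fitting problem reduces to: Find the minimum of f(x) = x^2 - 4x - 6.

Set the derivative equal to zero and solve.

f(x) = x^2 - 4x - 6
f'(x) = 2x + (-4) = 0
x = 4/2 = 2
f(2) = -10
Since f''(x) = 2 > 0, this is a minimum.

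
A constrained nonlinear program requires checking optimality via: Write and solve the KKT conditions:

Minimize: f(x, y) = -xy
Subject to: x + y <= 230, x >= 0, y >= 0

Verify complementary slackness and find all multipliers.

Problem: min -xy s.t. x + y <= 230 (multiplier lambda), x >= 0 (mu_x), y >= 0 (mu_y)
KKT stationarity: -y + lambda - mu_x = 0, -x + lambda - mu_y = 0, with lambda, mu_x, mu_y >= 0
Complementary slackness: lambda*(x + y - 230) = 0, mu_x*x = 0, mu_y*y = 0
If lambda = 0: y = -mu_x <= 0 and x = -mu_y <= 0 force x = y = 0 with f = 0; but x = y = 115 is feasible with f = -13225 < 0, so this is not the minimum. Hence lambda > 0 and x + y = 230.
Try x > 0, y > 0 (so mu_x = mu_y = 0): y = lambda, x = lambda => x = y = lambda
x + y = 230 => 2*lambda = 230 => lambda = 115
x* = y* = 115 > 0, consistent with mu_x = mu_y = 0.
(Any feasible point with x = 0 or y = 0 has f = 0 > -13225, so the minimum is not on those boundaries.)
min(-xy) = -13225 (i.e. max xy = 13225)
Multipliers: lambda = 115, mu_x = 0, mu_y = 0
Complementary slackness: lambda*(x + y - 230) = 115*(115 + 115 - 230) = 0, mu_x*x = 0*115 = 0, mu_y*y = 0*115 = 0. Satisfied.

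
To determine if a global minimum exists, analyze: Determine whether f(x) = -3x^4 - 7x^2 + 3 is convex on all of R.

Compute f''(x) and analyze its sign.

f(x) = -3x^4 - 7x^2 + 3
f'(x) = -12x^3 + -14x
f''(x) = -36x^2 + -14
f''(x) = -36x^2 + -14 <= -14 < 0 for all x
Therefore, f is concave on R.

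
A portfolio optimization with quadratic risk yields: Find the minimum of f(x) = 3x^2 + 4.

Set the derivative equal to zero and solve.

f(x) = 3x^2 + 4
f'(x) = 6x + (0) = 0
x = 0/6 = 0
f(0) = 4
Since f''(x) = 6 > 0, this is a minimum.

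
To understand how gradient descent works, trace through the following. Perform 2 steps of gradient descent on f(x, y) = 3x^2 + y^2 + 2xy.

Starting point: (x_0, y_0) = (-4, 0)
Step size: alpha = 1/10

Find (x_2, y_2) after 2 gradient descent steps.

f(x,y) = 3x^2 + y^2 + 2xy
grad_x = 6x + 2y, grad_y = 2y + 2x
Step 1: grad = (-24, -8), (-8/5, 4/5)
Step 2: grad = (-8, -8/5), (-4/5, 24/25)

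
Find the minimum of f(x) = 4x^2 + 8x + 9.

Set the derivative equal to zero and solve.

f(x) = 4x^2 + 8x + 9
f'(x) = 8x + (8) = 0
x = -8/8 = -1
f(-1) = 5
Since f''(x) = 8 > 0, this is a minimum.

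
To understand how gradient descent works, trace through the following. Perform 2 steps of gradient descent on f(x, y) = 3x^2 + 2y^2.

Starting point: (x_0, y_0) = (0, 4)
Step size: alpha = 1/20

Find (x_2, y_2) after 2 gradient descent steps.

f(x,y) = 3x^2 + 2y^2
grad_x = 6x + 0y, grad_y = 4y + 0x
Step 1: grad = (0, 16), (0, 16/5)
Step 2: grad = (0, 64/5), (0, 64/25)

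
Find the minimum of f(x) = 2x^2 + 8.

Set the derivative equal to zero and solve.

f(x) = 2x^2 + 8
f'(x) = 4x + (0) = 0
x = 0/4 = 0
f(0) = 8
Since f''(x) = 4 > 0, this is a minimum.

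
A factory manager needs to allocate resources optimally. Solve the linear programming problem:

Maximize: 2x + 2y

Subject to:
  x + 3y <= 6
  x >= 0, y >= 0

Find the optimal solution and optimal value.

The feasible region has vertices at [(0, 0), (6, 0), (0, 2)].
Checking objective 2x + 2y at each vertex:
  (0, 0): 2*0 + 2*0 = 0
  (6, 0): 2*6 + 2*0 = 12
  (0, 2): 2*0 + 2*2 = 4
Maximum is 12 at (6, 0).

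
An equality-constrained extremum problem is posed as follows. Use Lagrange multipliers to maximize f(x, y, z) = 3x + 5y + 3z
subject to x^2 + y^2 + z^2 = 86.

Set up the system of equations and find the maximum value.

Lagrange conditions: 3 = 2*lambda*x, 5 = 2*lambda*y, 3 = 2*lambda*z
So x:3 = y:5 = z:3, i.e. x = 3t, y = 5t, z = 3t
Constraint: t^2*(3^2 + 5^2 + 3^2) = 86
  t^2 * 43 = 86  =>  t = sqrt(2)
Maximum = 3*3t + 5*5t + 3*3t = 43*sqrt(2) = sqrt(3698)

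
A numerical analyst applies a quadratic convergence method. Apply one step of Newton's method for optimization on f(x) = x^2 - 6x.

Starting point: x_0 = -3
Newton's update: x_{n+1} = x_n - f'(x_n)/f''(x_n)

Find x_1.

f(x) = x^2 - 6x
f'(x) = 2x + (-6), f''(x) = 2
Newton step: x_1 = x_0 - f'(x_0)/f''(x_0)
f'(-3) = -12
x_1 = -3 - -12/2 = 3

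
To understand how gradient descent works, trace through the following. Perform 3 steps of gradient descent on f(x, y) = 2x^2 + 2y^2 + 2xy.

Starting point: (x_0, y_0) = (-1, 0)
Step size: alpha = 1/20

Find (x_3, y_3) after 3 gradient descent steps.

f(x,y) = 2x^2 + 2y^2 + 2xy
grad_x = 4x + 2y, grad_y = 4y + 2x
Step 1: grad = (-4, -2), (-4/5, 1/10)
Step 2: grad = (-3, -6/5), (-13/20, 4/25)
Step 3: grad = (-57/25, -33/50), (-67/125, 193/1000)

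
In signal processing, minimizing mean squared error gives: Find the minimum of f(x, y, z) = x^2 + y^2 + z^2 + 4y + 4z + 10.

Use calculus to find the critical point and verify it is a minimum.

f(x,y,z) = x^2 + y^2 + z^2 + 4y + 4z + 10
df/dx = 2x + (0) = 0 => x = 0
df/dy = 2y + (4) = 0 => y = -2
df/dz = 2z + (4) = 0 => z = -2
f(0,-2,-2) = 1*(0)^2 + 1*(-2)^2 + 1*(-2)^2 + 4*(-2) + 4*(-2) + 10 = 2
Hessian is diagonal with entries 2, 2, 2 > 0, confirmed minimum.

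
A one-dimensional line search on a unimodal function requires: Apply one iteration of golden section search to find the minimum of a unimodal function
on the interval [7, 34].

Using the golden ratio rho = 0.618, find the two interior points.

Golden section search on [7, 34].
Golden ratio rho = 0.618 (approx).
Interior points:
  x_1 = 7 + (1-0.618)*27 = 17.3140
  x_2 = 7 + 0.618*27 = 23.6860
Compare f(x_1) and f(x_2) to determine which subinterval to keep.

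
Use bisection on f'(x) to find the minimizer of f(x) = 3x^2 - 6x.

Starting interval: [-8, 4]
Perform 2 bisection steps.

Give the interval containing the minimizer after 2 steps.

Finding critical point of f(x) = 3x^2 - 6x using bisection on f'(x) = 6x + -6.
f'(x) = 0 when x = 1.
Starting interval: [-8, 4]
Step 1: mid = -2, f'(mid) = -18, new interval = [-2, 4]
Step 2: mid = 1, f'(mid) = 0, new interval = [1, 1]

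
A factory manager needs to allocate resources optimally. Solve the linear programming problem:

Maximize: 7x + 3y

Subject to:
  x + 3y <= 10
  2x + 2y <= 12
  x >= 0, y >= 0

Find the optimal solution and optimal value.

Feasible vertices: (0, 0), (0, 10/3), (4, 2), (6, 0)
Objective 7x + 3y at each:
  (0, 0): 0
  (0, 10/3): 10
  (4, 2): 34
  (6, 0): 42
Maximum is 42 at (6, 0).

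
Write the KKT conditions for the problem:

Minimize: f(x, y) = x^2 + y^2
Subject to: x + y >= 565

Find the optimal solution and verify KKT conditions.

KKT conditions for min x^2 + y^2 s.t. x + y >= 565:
Stationarity: 2x = mu, 2y = mu
So x = y = mu/2.
Complementary slackness: mu*(x + y - 565) = 0
Primal feasibility: x + y >= 565; dual feasibility: mu >= 0
If mu = 0 then x = y = 0, but 0 + 0 < 565 is infeasible, so the constraint is active.
Constraint active: x + y = 2*(mu/2) = 565 => mu = 565
x = y = 565/2, f = 319225/2
Verify: stationarity 2*(565/2) = 565 = mu; primal 565/2 + 565/2 = 565 >= 565; dual mu = 565 >= 0; complementary slackness 565*(565 - 565) = 0. All KKT conditions hold.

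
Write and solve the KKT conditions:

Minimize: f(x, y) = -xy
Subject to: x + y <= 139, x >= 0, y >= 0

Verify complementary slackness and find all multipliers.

Problem: min -xy s.t. x + y <= 139 (multiplier lambda), x >= 0 (mu_x), y >= 0 (mu_y)
KKT stationarity: -y + lambda - mu_x = 0, -x + lambda - mu_y = 0, with lambda, mu_x, mu_y >= 0
Complementary slackness: lambda*(x + y - 139) = 0, mu_x*x = 0, mu_y*y = 0
If lambda = 0: y = -mu_x <= 0 and x = -mu_y <= 0 force x = y = 0 with f = 0; but x = y = 139/2 is feasible with f = -19321/4 < 0, so this is not the minimum. Hence lambda > 0 and x + y = 139.
Try x > 0, y > 0 (so mu_x = mu_y = 0): y = lambda, x = lambda => x = y = lambda
x + y = 139 => 2*lambda = 139 => lambda = 139/2
x* = y* = 139/2 > 0, consistent with mu_x = mu_y = 0.
(Any feasible point with x = 0 or y = 0 has f = 0 > -19321/4, so the minimum is not on those boundaries.)
min(-xy) = -19321/4 (i.e. max xy = 19321/4)
Multipliers: lambda = 139/2, mu_x = 0, mu_y = 0
Complementary slackness: lambda*(x + y - 139) = 139/2*(139/2 + 139/2 - 139) = 0, mu_x*x = 0*139/2 = 0, mu_y*y = 0*139/2 = 0. Satisfied.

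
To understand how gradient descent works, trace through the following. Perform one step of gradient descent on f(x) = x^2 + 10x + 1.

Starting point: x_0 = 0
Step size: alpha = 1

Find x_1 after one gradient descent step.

f(x) = x^2 + 10x + 1
f'(x) = 2x + 10
f'(0) = 2*0 + (10) = 10
x_1 = x_0 - alpha * f'(x_0) = 0 - 1 * 10 = -10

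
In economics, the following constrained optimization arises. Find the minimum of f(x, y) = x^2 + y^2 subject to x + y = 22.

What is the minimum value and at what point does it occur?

Substitute y = 22 - x into f(x,y) = x^2 + y^2:
g(x) = x^2 + (22 - x)^2 = 2x^2 - 44x + 484
g'(x) = 4x - 44 = 0  =>  x = 11
y = 22 - 11 = 11
Minimum value = 11^2 + 11^2 = 242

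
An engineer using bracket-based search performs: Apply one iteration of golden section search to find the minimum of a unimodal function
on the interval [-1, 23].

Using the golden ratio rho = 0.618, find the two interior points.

Golden section search on [-1, 23].
Golden ratio rho = 0.618 (approx).
Interior points:
  x_1 = -1 + (1-0.618)*24 = 8.1680
  x_2 = -1 + 0.618*24 = 13.8320
Compare f(x_1) and f(x_2) to determine which subinterval to keep.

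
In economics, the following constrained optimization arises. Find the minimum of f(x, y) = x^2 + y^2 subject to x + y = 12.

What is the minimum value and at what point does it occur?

Substitute y = 12 - x into f(x,y) = x^2 + y^2:
g(x) = x^2 + (12 - x)^2 = 2x^2 - 24x + 144
g'(x) = 4x - 24 = 0  =>  x = 6
y = 12 - 6 = 6
Minimum value = 6^2 + 6^2 = 72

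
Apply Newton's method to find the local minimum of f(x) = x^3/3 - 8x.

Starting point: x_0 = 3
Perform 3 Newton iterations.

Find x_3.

f(x) = x^3/3 - 8x
f'(x) = x^2 - 8, f''(x) = 2x
Newton update: x_{n+1} = x_n - (x_n^2 - 8)/(2*x_n)
Step 1: x_0 = 3, f'=1, f''=6, x_1 = 17/6
Step 2: x_1 = 17/6, f'=1/36, f''=17/3, x_2 = 577/204
Step 3: x_2 = 577/204, f'=1/41616, f''=577/102, x_3 = 665857/235416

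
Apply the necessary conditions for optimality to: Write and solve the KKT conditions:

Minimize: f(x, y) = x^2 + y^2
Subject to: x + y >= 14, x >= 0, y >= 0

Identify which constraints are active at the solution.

KKT conditions for min x^2 + y^2 s.t. 1x + 1y >= 14, x >= 0, y >= 0:
Stationarity: 2x = mu*1 + mu_x, 2y = mu*1 + mu_y, with mu, mu_x, mu_y >= 0
Complementary slackness: mu*(x + y - 14) = 0, mu_x*x = 0, mu_y*y = 0
(0, 0) is infeasible (1*0 + 1*0 < 14), so if mu = 0 stationarity would force x = mu_x/2 >= 0, y = mu_y/2 >= 0 with mu_x*x = mu_y*y = 0, i.e. x = y = 0: contradiction. Hence mu > 0 and x + y = 14 is active.
Try x > 0, y > 0 (so mu_x = mu_y = 0): x = 1*mu/2, y = 1*mu/2
Substitute: 1*(1*mu/2) + 1*(1*mu/2) = 14
  mu*2/2 = 14 => mu = 14
x* = 7 > 0, y* = 7 > 0, consistent with mu_x = mu_y = 0.
f is convex and the constraints are linear, so this KKT point is the global minimum.
f* = 98
Active constraints: x + y >= 14 (holds with equality, mu = 14 > 0); x >= 0 and y >= 0 are inactive (mu_x = mu_y = 0).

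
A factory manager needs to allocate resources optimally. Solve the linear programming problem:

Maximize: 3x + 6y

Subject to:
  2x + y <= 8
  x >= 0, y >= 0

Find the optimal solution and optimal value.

The feasible region has vertices at [(0, 0), (4, 0), (0, 8)].
Checking objective 3x + 6y at each vertex:
  (0, 0): 3*0 + 6*0 = 0
  (4, 0): 3*4 + 6*0 = 12
  (0, 8): 3*0 + 6*8 = 48
Maximum is 48 at (0, 8).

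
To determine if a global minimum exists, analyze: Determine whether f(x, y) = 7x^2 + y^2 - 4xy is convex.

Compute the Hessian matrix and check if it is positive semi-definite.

f(x,y) = 7x^2 + y^2 - 4xy
Hessian H = [[14, -4], [-4, 2]]
trace(H) = 16, det(H) = 12
Eigenvalues: (16 +/- sqrt(208)) / 2 = 15.21, 0.7889
Since both eigenvalues > 0, f is convex.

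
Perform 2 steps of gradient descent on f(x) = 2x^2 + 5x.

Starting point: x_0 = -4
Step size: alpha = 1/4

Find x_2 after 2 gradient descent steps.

f(x) = 2x^2 + 5x, f'(x) = 4x + (5)
Step 1: f'(-4) = -11, x_1 = -4 - 1/4 * -11 = -5/4
Step 2: f'(-5/4) = 0, x_2 = -5/4 - 1/4 * 0 = -5/4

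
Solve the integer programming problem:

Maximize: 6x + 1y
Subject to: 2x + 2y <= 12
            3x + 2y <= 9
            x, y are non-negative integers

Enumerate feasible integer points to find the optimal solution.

Constraint 1: 2x + 2y <= 12
Constraint 2: 3x + 2y <= 9
Feasible x range (need y >= 0): 0 <= x <= min(12/2, 9/3) => x in {0, ..., 3}.
Enumerate feasible integer points row by row (the coefficient of y is 1 > 0, so for each x the largest feasible y gives the best value):
  x = 0: y <= min((12 - 2*0)/2, (9 - 3*0)/2) => y in {0, ..., 4}; best 6*0 + 1*4 = 4
  x = 1: y <= min((12 - 2*1)/2, (9 - 3*1)/2) => y in {0, ..., 3}; best 6*1 + 1*3 = 9
  x = 2: y <= min((12 - 2*2)/2, (9 - 3*2)/2) => y in {0, ..., 1}; best 6*2 + 1*1 = 13
  x = 3: y <= min((12 - 2*3)/2, (9 - 3*3)/2) => y in {0}; best 6*3 + 1*0 = 18
The maximum 6x + 1y = 18 is achieved at x = 3, y = 0.
Check: 2*3 + 2*0 = 6 <= 12 and 3*3 + 2*0 = 9 <= 9.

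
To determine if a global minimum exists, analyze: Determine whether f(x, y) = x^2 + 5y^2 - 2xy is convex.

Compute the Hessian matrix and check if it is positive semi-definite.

f(x,y) = x^2 + 5y^2 - 2xy
Hessian H = [[2, -2], [-2, 10]]
trace(H) = 12, det(H) = 16
Eigenvalues: (12 +/- sqrt(80)) / 2 = 10.47, 1.528
Since both eigenvalues > 0, f is convex.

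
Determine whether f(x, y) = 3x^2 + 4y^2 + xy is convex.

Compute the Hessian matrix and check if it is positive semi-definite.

f(x,y) = 3x^2 + 4y^2 + xy
Hessian H = [[6, 1], [1, 8]]
trace(H) = 14, det(H) = 47
Eigenvalues: (14 +/- sqrt(8)) / 2 = 8.414, 5.586
Since both eigenvalues > 0, f is convex.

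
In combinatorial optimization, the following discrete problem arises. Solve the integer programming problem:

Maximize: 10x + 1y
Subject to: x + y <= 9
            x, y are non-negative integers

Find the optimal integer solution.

Objective: 10x + 1y, constraint: x + y <= 9
Coefficient of x is 10 >= coefficient of y is 1, so allocate the entire budget to x.
Optimal: x = 9, y = 0, value = 90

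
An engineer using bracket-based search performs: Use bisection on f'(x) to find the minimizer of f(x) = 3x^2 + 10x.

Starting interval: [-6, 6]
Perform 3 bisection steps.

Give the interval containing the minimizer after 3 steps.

Finding critical point of f(x) = 3x^2 + 10x using bisection on f'(x) = 6x + 10.
f'(x) = 0 when x = -5/3.
Starting interval: [-6, 6]
Step 1: mid = 0, f'(mid) = 10, new interval = [-6, 0]
Step 2: mid = -3, f'(mid) = -8, new interval = [-3, 0]
Step 3: mid = -3/2, f'(mid) = 1, new interval = [-3, -3/2]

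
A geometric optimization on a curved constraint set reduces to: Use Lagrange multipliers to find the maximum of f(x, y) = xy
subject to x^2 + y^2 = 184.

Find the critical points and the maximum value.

Lagrange conditions: y = 2*lambda*x and x = 2*lambda*y
If x = 0 then y = 0, violating the constraint, so x, y != 0.
Dividing: y/x = x/y => x^2 = y^2 => y = x or y = -x
Constraint: 2x^2 = 184 => x^2 = 92 => x = +/-sqrt(92)
Critical points: (sqrt(92), sqrt(92)), (-sqrt(92), -sqrt(92)), (sqrt(92), -sqrt(92)), (-sqrt(92), sqrt(92))
  y = x:  xy = x^2 = 92  at (sqrt(92), sqrt(92)) and (-sqrt(92), -sqrt(92))
  y = -x: xy = -x^2 = -92 at (sqrt(92), -sqrt(92)) and (-sqrt(92), sqrt(92))
Maximum xy = 92 at (sqrt(92), sqrt(92)) and (-sqrt(92), -sqrt(92))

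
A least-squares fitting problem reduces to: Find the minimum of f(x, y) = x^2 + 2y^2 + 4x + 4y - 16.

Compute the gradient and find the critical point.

f(x,y) = x^2 + 2y^2 + 4x + 4y - 16
df/dx = 2x + (4) = 0  =>  x = -2
df/dy = 4y + (4) = 0  =>  y = -1
f(-2, -1) = 1*(-2)^2 + 2*(-1)^2 + 4*(-2) + 4*(-1) + -16 = -22
Hessian is diagonal with entries 2, 4 > 0, so this is a minimum.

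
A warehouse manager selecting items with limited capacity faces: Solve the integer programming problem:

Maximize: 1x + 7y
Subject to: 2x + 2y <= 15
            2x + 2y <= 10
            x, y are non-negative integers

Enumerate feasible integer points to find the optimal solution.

Constraint 1: 2x + 2y <= 15
Constraint 2: 2x + 2y <= 10
Feasible x range (need y >= 0): 0 <= x <= min(15/2, 10/2) => x in {0, ..., 5}.
Enumerate feasible integer points row by row (the coefficient of y is 7 > 0, so for each x the largest feasible y gives the best value):
  x = 0: y <= min((15 - 2*0)/2, (10 - 2*0)/2) => y in {0, ..., 5}; best 1*0 + 7*5 = 35
  x = 1: y <= min((15 - 2*1)/2, (10 - 2*1)/2) => y in {0, ..., 4}; best 1*1 + 7*4 = 29
  x = 2: y <= min((15 - 2*2)/2, (10 - 2*2)/2) => y in {0, ..., 3}; best 1*2 + 7*3 = 23
  x = 3: y <= min((15 - 2*3)/2, (10 - 2*3)/2) => y in {0, ..., 2}; best 1*3 + 7*2 = 17
  x = 4: y <= min((15 - 2*4)/2, (10 - 2*4)/2) => y in {0, ..., 1}; best 1*4 + 7*1 = 11
  x = 5: y <= min((15 - 2*5)/2, (10 - 2*5)/2) => y in {0}; best 1*5 + 7*0 = 5
The maximum 1x + 7y = 35 is achieved at x = 0, y = 5.
Check: 2*0 + 2*5 = 10 <= 15 and 2*0 + 2*5 = 10 <= 10.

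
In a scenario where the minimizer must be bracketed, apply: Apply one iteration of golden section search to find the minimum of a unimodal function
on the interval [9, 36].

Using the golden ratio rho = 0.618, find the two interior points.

Golden section search on [9, 36].
Golden ratio rho = 0.618 (approx).
Interior points:
  x_1 = 9 + (1-0.618)*27 = 19.3140
  x_2 = 9 + 0.618*27 = 25.6860
Compare f(x_1) and f(x_2) to determine which subinterval to keep.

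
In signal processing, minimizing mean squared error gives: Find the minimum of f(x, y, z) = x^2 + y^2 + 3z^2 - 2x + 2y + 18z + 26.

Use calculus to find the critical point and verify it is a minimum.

f(x,y,z) = x^2 + y^2 + 3z^2 - 2x + 2y + 18z + 26
df/dx = 2x + (-2) = 0 => x = 1
df/dy = 2y + (2) = 0 => y = -1
df/dz = 6z + (18) = 0 => z = -3
f(1,-1,-3) = 1*(1)^2 + 1*(-1)^2 + 3*(-3)^2 + -2*(1) + 2*(-1) + 18*(-3) + 26 = -3
Hessian is diagonal with entries 2, 2, 6 > 0, confirmed minimum.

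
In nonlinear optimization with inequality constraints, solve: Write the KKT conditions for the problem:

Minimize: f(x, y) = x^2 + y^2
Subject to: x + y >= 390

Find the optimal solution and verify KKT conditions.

KKT conditions for min x^2 + y^2 s.t. x + y >= 390:
Stationarity: 2x = mu, 2y = mu
So x = y = mu/2.
Complementary slackness: mu*(x + y - 390) = 0
Primal feasibility: x + y >= 390; dual feasibility: mu >= 0
If mu = 0 then x = y = 0, but 0 + 0 < 390 is infeasible, so the constraint is active.
Constraint active: x + y = 2*(mu/2) = 390 => mu = 390
x = y = 195, f = 76050
Verify: stationarity 2*195 = 390 = mu; primal 195 + 195 = 390 >= 390; dual mu = 390 >= 0; complementary slackness 390*(390 - 390) = 0. All KKT conditions hold.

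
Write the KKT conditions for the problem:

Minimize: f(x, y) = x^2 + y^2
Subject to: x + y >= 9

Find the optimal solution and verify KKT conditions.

KKT conditions for min x^2 + y^2 s.t. x + y >= 9:
Stationarity: 2x = mu, 2y = mu
So x = y = mu/2.
Complementary slackness: mu*(x + y - 9) = 0
Primal feasibility: x + y >= 9; dual feasibility: mu >= 0
If mu = 0 then x = y = 0, but 0 + 0 < 9 is infeasible, so the constraint is active.
Constraint active: x + y = 2*(mu/2) = 9 => mu = 9
x = y = 9/2, f = 81/2
Verify: stationarity 2*(9/2) = 9 = mu; primal 9/2 + 9/2 = 9 >= 9; dual mu = 9 >= 0; complementary slackness 9*(9 - 9) = 0. All KKT conditions hold.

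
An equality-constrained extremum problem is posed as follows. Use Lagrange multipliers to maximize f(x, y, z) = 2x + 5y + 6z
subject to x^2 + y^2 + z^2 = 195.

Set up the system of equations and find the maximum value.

Lagrange conditions: 2 = 2*lambda*x, 5 = 2*lambda*y, 6 = 2*lambda*z
So x:2 = y:5 = z:6, i.e. x = 2t, y = 5t, z = 6t
Constraint: t^2*(2^2 + 5^2 + 6^2) = 195
  t^2 * 65 = 195  =>  t = sqrt(3)
Maximum = 2*2t + 5*5t + 6*6t = 65*sqrt(3) = sqrt(12675)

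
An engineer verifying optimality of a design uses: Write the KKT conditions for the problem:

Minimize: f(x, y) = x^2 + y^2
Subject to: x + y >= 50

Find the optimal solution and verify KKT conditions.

KKT conditions for min x^2 + y^2 s.t. x + y >= 50:
Stationarity: 2x = mu, 2y = mu
So x = y = mu/2.
Complementary slackness: mu*(x + y - 50) = 0
Primal feasibility: x + y >= 50; dual feasibility: mu >= 0
If mu = 0 then x = y = 0, but 0 + 0 < 50 is infeasible, so the constraint is active.
Constraint active: x + y = 2*(mu/2) = 50 => mu = 50
x = y = 25, f = 1250
Verify: stationarity 2*25 = 50 = mu; primal 25 + 25 = 50 >= 50; dual mu = 50 >= 0; complementary slackness 50*(50 - 50) = 0. All KKT conditions hold.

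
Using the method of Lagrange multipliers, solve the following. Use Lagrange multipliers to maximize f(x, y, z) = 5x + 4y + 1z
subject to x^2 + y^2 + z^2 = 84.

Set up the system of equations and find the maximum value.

Lagrange conditions: 5 = 2*lambda*x, 4 = 2*lambda*y, 1 = 2*lambda*z
So x:5 = y:4 = z:1, i.e. x = 5t, y = 4t, z = 1t
Constraint: t^2*(5^2 + 4^2 + 1^2) = 84
  t^2 * 42 = 84  =>  t = sqrt(2)
Maximum = 5*5t + 4*4t + 1*1t = 42*sqrt(2) = sqrt(3528)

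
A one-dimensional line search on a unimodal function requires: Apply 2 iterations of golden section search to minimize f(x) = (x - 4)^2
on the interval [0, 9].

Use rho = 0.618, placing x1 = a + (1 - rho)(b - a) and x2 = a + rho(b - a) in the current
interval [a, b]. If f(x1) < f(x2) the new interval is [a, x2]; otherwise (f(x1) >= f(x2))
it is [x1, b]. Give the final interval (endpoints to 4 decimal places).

Golden section search for min of f(x) = (x - 4)^2 on [0, 9].
Each step: x1 = a + (1 - rho)(b - a), x2 = a + rho(b - a); if f(x1) < f(x2) keep [a, x2], otherwise keep [x1, b].
Step 1: [0.0000, 9.0000], x1=3.4380 (f=0.3158), x2=5.5620 (f=2.4398); f(x1) < f(x2) => keep [0.0000, 5.5620]
Step 2: [0.0000, 5.5620], x1=2.1247 (f=3.5168), x2=3.4373 (f=0.3166); f(x1) > f(x2) => keep [2.1247, 5.5620]
Final interval: [2.1247, 5.5620]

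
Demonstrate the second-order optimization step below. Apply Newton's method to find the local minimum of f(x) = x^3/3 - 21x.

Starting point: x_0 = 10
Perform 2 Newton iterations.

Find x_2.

f(x) = x^3/3 - 21x
f'(x) = x^2 - 21, f''(x) = 2x
Newton update: x_{n+1} = x_n - (x_n^2 - 21)/(2*x_n)
Step 1: x_0 = 10, f'=79, f''=20, x_1 = 121/20
Step 2: x_1 = 121/20, f'=6241/400, f''=121/10, x_2 = 23041/4840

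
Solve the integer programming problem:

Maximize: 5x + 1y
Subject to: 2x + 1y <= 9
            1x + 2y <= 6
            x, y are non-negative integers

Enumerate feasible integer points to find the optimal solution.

Constraint 1: 2x + 1y <= 9
Constraint 2: 1x + 2y <= 6
Feasible x range (need y >= 0): 0 <= x <= min(9/2, 6/1) => x in {0, ..., 4}.
Enumerate feasible integer points row by row (the coefficient of y is 1 > 0, so for each x the largest feasible y gives the best value):
  x = 0: y <= min((9 - 2*0)/1, (6 - 1*0)/2) => y in {0, ..., 3}; best 5*0 + 1*3 = 3
  x = 1: y <= min((9 - 2*1)/1, (6 - 1*1)/2) => y in {0, ..., 2}; best 5*1 + 1*2 = 7
  x = 2: y <= min((9 - 2*2)/1, (6 - 1*2)/2) => y in {0, ..., 2}; best 5*2 + 1*2 = 12
  x = 3: y <= min((9 - 2*3)/1, (6 - 1*3)/2) => y in {0, ..., 1}; best 5*3 + 1*1 = 16
  x = 4: y <= min((9 - 2*4)/1, (6 - 1*4)/2) => y in {0, ..., 1}; best 5*4 + 1*1 = 21
The maximum 5x + 1y = 21 is achieved at x = 4, y = 1.
Check: 2*4 + 1*1 = 9 <= 9 and 1*4 + 2*1 = 6 <= 6.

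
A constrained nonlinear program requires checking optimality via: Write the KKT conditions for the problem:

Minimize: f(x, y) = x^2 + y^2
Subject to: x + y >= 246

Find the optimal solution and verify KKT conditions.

KKT conditions for min x^2 + y^2 s.t. x + y >= 246:
Stationarity: 2x = mu, 2y = mu
So x = y = mu/2.
Complementary slackness: mu*(x + y - 246) = 0
Primal feasibility: x + y >= 246; dual feasibility: mu >= 0
If mu = 0 then x = y = 0, but 0 + 0 < 246 is infeasible, so the constraint is active.
Constraint active: x + y = 2*(mu/2) = 246 => mu = 246
x = y = 123, f = 30258
Verify: stationarity 2*123 = 246 = mu; primal 123 + 123 = 246 >= 246; dual mu = 246 >= 0; complementary slackness 246*(246 - 246) = 0. All KKT conditions hold.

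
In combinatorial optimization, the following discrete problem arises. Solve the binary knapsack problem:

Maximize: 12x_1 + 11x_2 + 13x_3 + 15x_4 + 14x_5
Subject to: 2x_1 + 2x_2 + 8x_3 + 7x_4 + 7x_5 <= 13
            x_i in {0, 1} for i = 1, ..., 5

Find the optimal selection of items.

Items: item 1 (v=12, w=2), item 2 (v=11, w=2), item 3 (v=13, w=8), item 4 (v=15, w=7), item 5 (v=14, w=7)
Capacity: 13
Checking all 32 subsets (w = total weight, v = total value):
  {}: w = 0, v = 0
  {1}: w = 2, v = 12
  {2}: w = 2, v = 11
  {3}: w = 8, v = 13
  {4}: w = 7, v = 15
  {5}: w = 7, v = 14
  {1, 2}: w = 4, v = 23
  {1, 3}: w = 10, v = 25
  {1, 4}: w = 9, v = 27
  {1, 5}: w = 9, v = 26
  {2, 3}: w = 10, v = 24
  {2, 4}: w = 9, v = 26
  {2, 5}: w = 9, v = 25
  {3, 4}: w = 15 > 13, infeasible
  {3, 5}: w = 15 > 13, infeasible
  {4, 5}: w = 14 > 13, infeasible
  {1, 2, 3}: w = 12, v = 36
  {1, 2, 4}: w = 11, v = 38
  {1, 2, 5}: w = 11, v = 37
  {1, 3, 4}: w = 17 > 13, infeasible
  {1, 3, 5}: w = 17 > 13, infeasible
  {1, 4, 5}: w = 16 > 13, infeasible
  {2, 3, 4}: w = 17 > 13, infeasible
  {2, 3, 5}: w = 17 > 13, infeasible
  {2, 4, 5}: w = 16 > 13, infeasible
  {3, 4, 5}: w = 22 > 13, infeasible
  {1, 2, 3, 4}: w = 19 > 13, infeasible
  {1, 2, 3, 5}: w = 19 > 13, infeasible
  {1, 2, 4, 5}: w = 18 > 13, infeasible
  {1, 3, 4, 5}: w = 24 > 13, infeasible
  {2, 3, 4, 5}: w = 24 > 13, infeasible
  {1, 2, 3, 4, 5}: w = 26 > 13, infeasible
Best feasible subset: items [1, 2, 4]
Total weight: 11 <= 13, total value: 38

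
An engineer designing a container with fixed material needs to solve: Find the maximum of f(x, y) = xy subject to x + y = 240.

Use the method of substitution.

Substitute y = 240 - x into f(x,y) = xy:
g(x) = x(240 - x) = 240x - x^2
g'(x) = 240 - 2x = 0  =>  x = 120
y = 240 - 120 = 120
Maximum value = 120 * 120 = 14400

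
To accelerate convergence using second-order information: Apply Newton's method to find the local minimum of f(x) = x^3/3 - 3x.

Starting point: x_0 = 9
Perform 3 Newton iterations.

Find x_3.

f(x) = x^3/3 - 3x
f'(x) = x^2 - 3, f''(x) = 2x
Newton update: x_{n+1} = x_n - (x_n^2 - 3)/(2*x_n)
Step 1: x_0 = 9, f'=78, f''=18, x_1 = 14/3
Step 2: x_1 = 14/3, f'=169/9, f''=28/3, x_2 = 223/84
Step 3: x_2 = 223/84, f'=28561/7056, f''=223/42, x_3 = 70897/37464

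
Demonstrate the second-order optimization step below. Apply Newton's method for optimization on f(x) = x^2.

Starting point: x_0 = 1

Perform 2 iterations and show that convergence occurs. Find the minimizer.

f(x) = x^2, f'(x) = 2x + (0), f''(x) = 2
Step 1: f'(1) = 2, x_1 = 1 - 2/2 = 0
Step 2: f'(0) = 0, x_2 = 0 (converged)
Newton's method converges in 1 step for quadratics.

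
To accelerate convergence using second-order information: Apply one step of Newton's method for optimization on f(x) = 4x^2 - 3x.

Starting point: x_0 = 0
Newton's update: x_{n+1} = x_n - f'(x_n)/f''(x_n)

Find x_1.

f(x) = 4x^2 - 3x
f'(x) = 8x + (-3), f''(x) = 8
Newton step: x_1 = x_0 - f'(x_0)/f''(x_0)
f'(0) = -3
x_1 = 0 - -3/8 = 3/8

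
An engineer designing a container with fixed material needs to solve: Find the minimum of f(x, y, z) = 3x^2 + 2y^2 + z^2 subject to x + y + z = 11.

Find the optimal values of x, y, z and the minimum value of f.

Using Lagrange multipliers on f = 3x^2 + 2y^2 + z^2 with constraint x + y + z = 11:
Conditions: 2*3*x = lambda, 2*2*y = lambda, 2*1*z = lambda
So x = lambda/6, y = lambda/4, z = lambda/2
Substituting into constraint: lambda * (11/12) = 11
lambda = 12
x = 2, y = 3, z = 6
Minimum value = 66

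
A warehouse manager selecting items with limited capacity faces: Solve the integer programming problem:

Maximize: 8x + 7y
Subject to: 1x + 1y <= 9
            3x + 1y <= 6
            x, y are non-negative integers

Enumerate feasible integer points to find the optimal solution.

Constraint 1: 1x + 1y <= 9
Constraint 2: 3x + 1y <= 6
Feasible x range (need y >= 0): 0 <= x <= min(9/1, 6/3) => x in {0, ..., 2}.
Enumerate feasible integer points row by row (the coefficient of y is 7 > 0, so for each x the largest feasible y gives the best value):
  x = 0: y <= min((9 - 1*0)/1, (6 - 3*0)/1) => y in {0, ..., 6}; best 8*0 + 7*6 = 42
  x = 1: y <= min((9 - 1*1)/1, (6 - 3*1)/1) => y in {0, ..., 3}; best 8*1 + 7*3 = 29
  x = 2: y <= min((9 - 1*2)/1, (6 - 3*2)/1) => y in {0}; best 8*2 + 7*0 = 16
The maximum 8x + 7y = 42 is achieved at x = 0, y = 6.
Check: 1*0 + 1*6 = 6 <= 9 and 3*0 + 1*6 = 6 <= 6.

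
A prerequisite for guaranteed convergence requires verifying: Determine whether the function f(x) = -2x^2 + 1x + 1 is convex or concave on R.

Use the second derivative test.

f(x) = -2x^2 + 1x + 1
f'(x) = -4x + 1
f''(x) = -4
Since f''(x) = -4 < 0 for all x, f is concave on R.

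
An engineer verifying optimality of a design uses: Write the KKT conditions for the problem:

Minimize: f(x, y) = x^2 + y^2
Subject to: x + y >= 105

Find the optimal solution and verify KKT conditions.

KKT conditions for min x^2 + y^2 s.t. x + y >= 105:
Stationarity: 2x = mu, 2y = mu
So x = y = mu/2.
Complementary slackness: mu*(x + y - 105) = 0
Primal feasibility: x + y >= 105; dual feasibility: mu >= 0
If mu = 0 then x = y = 0, but 0 + 0 < 105 is infeasible, so the constraint is active.
Constraint active: x + y = 2*(mu/2) = 105 => mu = 105
x = y = 105/2, f = 11025/2
Verify: stationarity 2*(105/2) = 105 = mu; primal 105/2 + 105/2 = 105 >= 105; dual mu = 105 >= 0; complementary slackness 105*(105 - 105) = 0. All KKT conditions hold.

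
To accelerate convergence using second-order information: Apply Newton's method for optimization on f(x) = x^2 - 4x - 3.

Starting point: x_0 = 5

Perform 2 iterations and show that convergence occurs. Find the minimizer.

f(x) = x^2 - 4x - 3, f'(x) = 2x + (-4), f''(x) = 2
Step 1: f'(5) = 6, x_1 = 5 - 6/2 = 2
Step 2: f'(2) = 0, x_2 = 2 (converged)
Newton's method converges in 1 step for quadratics.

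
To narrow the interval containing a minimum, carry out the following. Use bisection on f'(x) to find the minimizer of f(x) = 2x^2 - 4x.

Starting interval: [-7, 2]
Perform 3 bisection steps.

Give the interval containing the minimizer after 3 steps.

Finding critical point of f(x) = 2x^2 - 4x using bisection on f'(x) = 4x + -4.
f'(x) = 0 when x = 1.
Starting interval: [-7, 2]
Step 1: mid = -5/2, f'(mid) = -14, new interval = [-5/2, 2]
Step 2: mid = -1/4, f'(mid) = -5, new interval = [-1/4, 2]
Step 3: mid = 7/8, f'(mid) = -1/2, new interval = [7/8, 2]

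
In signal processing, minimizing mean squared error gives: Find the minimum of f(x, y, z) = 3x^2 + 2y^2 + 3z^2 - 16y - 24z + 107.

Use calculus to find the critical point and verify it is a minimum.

f(x,y,z) = 3x^2 + 2y^2 + 3z^2 - 16y - 24z + 107
df/dx = 6x + (0) = 0 => x = 0
df/dy = 4y + (-16) = 0 => y = 4
df/dz = 6z + (-24) = 0 => z = 4
f(0,4,4) = 3*(0)^2 + 2*(4)^2 + 3*(4)^2 + -16*(4) + -24*(4) + 107 = 27
Hessian is diagonal with entries 6, 4, 6 > 0, confirmed minimum.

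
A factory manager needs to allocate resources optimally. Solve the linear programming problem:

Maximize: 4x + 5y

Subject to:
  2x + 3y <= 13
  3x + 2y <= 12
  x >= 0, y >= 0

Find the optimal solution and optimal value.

Feasible vertices: (0, 0), (0, 13/3), (2, 3), (4, 0)
Objective 4x + 5y at each:
  (0, 0): 0
  (0, 13/3): 65/3
  (2, 3): 23
  (4, 0): 16
Maximum is 23 at (2, 3).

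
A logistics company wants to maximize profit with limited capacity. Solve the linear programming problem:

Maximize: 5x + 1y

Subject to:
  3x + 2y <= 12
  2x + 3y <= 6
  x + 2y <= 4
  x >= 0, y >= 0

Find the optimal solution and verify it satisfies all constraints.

Feasible vertices: (0, 0), (0, 2), (3, 0)
Objective 5x + 1y at each vertex:
  (0, 0): 0
  (0, 2): 2
  (3, 0): 15
Maximum is 15 at (3, 0).
Verify constraints at (x, y) = (3, 0):
  3*3 + 2*0 = 9 <= 12
  2*3 + 3*0 = 6 <= 6 (active)
  1*3 + 2*0 = 3 <= 4
  x = 3 >= 0, y = 0 >= 0. All constraints satisfied.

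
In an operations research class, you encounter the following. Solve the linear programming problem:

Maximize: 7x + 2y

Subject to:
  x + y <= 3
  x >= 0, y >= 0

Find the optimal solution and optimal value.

The feasible region has vertices at [(0, 0), (3, 0), (0, 3)].
Checking objective 7x + 2y at each vertex:
  (0, 0): 7*0 + 2*0 = 0
  (3, 0): 7*3 + 2*0 = 21
  (0, 3): 7*0 + 2*3 = 6
Maximum is 21 at (3, 0).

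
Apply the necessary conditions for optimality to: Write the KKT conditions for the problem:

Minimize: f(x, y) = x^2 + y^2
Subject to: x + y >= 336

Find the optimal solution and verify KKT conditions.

KKT conditions for min x^2 + y^2 s.t. x + y >= 336:
Stationarity: 2x = mu, 2y = mu
So x = y = mu/2.
Complementary slackness: mu*(x + y - 336) = 0
Primal feasibility: x + y >= 336; dual feasibility: mu >= 0
If mu = 0 then x = y = 0, but 0 + 0 < 336 is infeasible, so the constraint is active.
Constraint active: x + y = 2*(mu/2) = 336 => mu = 336
x = y = 168, f = 56448
Verify: stationarity 2*168 = 336 = mu; primal 168 + 168 = 336 >= 336; dual mu = 336 >= 0; complementary slackness 336*(336 - 336) = 0. All KKT conditions hold.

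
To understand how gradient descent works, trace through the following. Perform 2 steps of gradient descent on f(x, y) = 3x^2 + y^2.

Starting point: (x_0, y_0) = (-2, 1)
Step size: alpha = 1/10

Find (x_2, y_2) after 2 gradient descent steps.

f(x,y) = 3x^2 + y^2
grad_x = 6x + 0y, grad_y = 2y + 0x
Step 1: grad = (-12, 2), (-4/5, 4/5)
Step 2: grad = (-24/5, 8/5), (-8/25, 16/25)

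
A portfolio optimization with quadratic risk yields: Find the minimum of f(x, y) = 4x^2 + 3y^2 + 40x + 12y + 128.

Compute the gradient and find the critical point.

f(x,y) = 4x^2 + 3y^2 + 40x + 12y + 128
df/dx = 8x + (40) = 0  =>  x = -5
df/dy = 6y + (12) = 0  =>  y = -2
f(-5, -2) = 4*(-5)^2 + 3*(-2)^2 + 40*(-5) + 12*(-2) + 128 = 16
Hessian is diagonal with entries 8, 6 > 0, so this is a minimum.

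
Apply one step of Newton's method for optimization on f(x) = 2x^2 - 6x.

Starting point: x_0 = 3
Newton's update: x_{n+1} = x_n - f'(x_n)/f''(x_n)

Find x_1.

f(x) = 2x^2 - 6x
f'(x) = 4x + (-6), f''(x) = 4
Newton step: x_1 = x_0 - f'(x_0)/f''(x_0)
f'(3) = 6
x_1 = 3 - 6/4 = 3/2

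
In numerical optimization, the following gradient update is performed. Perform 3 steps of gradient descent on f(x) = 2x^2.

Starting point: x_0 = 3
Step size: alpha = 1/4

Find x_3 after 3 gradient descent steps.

f(x) = 2x^2, f'(x) = 4x + (0)
Step 1: f'(3) = 12, x_1 = 3 - 1/4 * 12 = 0
Step 2: f'(0) = 0, x_2 = 0 - 1/4 * 0 = 0
Step 3: f'(0) = 0, x_3 = 0 - 1/4 * 0 = 0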